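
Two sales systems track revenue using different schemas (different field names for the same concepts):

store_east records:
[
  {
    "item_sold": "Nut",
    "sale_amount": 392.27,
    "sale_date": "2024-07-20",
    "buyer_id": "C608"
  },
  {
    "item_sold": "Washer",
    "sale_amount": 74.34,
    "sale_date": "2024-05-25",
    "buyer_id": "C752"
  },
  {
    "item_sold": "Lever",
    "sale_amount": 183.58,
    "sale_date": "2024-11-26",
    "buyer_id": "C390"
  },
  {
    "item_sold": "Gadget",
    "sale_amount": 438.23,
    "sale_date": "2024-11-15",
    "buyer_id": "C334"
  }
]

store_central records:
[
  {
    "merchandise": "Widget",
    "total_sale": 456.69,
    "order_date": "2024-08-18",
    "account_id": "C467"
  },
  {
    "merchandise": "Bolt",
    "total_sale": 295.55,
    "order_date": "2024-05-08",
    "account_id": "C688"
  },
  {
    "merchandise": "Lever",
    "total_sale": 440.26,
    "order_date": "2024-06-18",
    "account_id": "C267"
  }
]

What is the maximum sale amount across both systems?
456.69

Reconcile: "sale_amount" (store_east) = "total_sale" (store_central) = sale amount

Maximum in store_east: 438.23
Maximum in store_central: 456.69

Overall maximum: max(438.23, 456.69) = 456.69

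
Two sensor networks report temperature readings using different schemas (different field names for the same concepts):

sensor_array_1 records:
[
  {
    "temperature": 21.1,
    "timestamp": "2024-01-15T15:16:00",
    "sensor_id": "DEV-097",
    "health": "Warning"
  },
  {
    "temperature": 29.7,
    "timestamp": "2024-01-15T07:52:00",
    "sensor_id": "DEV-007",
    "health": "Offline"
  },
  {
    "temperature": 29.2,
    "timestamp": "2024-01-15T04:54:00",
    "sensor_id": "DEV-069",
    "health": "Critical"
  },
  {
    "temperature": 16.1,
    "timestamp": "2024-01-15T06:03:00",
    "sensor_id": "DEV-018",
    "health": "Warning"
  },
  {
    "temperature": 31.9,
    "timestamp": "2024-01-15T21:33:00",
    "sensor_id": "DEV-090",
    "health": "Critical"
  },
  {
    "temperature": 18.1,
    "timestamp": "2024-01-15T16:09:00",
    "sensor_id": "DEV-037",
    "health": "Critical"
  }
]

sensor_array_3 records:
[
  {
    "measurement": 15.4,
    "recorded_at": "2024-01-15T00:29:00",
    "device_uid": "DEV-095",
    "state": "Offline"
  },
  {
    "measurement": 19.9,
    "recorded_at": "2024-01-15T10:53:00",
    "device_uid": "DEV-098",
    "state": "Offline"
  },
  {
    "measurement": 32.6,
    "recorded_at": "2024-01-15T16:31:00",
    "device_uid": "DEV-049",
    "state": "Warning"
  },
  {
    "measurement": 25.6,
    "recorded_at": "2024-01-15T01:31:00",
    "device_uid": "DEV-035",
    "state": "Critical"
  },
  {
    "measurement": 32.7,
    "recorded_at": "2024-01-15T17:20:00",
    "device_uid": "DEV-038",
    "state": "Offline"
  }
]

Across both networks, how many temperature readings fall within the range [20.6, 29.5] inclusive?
3

Schema mapping: "temperature" (sensor_array_1) = "measurement" (sensor_array_3) = temperature

Readings in [20.6, 29.5] from sensor_array_1: 2
Readings in [20.6, 29.5] from sensor_array_3: 1

Total count: 2 + 1 = 3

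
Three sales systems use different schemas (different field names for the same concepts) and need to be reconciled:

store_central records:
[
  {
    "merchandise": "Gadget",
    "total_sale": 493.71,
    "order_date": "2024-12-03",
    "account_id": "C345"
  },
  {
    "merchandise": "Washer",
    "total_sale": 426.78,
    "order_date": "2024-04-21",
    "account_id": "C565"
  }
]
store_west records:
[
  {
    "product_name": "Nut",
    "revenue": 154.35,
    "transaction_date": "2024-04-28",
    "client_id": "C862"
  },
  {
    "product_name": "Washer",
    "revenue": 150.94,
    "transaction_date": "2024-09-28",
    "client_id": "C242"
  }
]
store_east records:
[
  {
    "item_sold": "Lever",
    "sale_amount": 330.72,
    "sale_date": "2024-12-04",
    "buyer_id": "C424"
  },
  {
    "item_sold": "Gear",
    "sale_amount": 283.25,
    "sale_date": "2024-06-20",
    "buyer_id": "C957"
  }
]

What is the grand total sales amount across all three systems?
1839.75

Schema reconciliation - all amount fields map to sale amount:

store_central (total_sale): 920.49
store_west (revenue): 305.29
store_east (sale_amount): 613.97

Grand total: 1839.75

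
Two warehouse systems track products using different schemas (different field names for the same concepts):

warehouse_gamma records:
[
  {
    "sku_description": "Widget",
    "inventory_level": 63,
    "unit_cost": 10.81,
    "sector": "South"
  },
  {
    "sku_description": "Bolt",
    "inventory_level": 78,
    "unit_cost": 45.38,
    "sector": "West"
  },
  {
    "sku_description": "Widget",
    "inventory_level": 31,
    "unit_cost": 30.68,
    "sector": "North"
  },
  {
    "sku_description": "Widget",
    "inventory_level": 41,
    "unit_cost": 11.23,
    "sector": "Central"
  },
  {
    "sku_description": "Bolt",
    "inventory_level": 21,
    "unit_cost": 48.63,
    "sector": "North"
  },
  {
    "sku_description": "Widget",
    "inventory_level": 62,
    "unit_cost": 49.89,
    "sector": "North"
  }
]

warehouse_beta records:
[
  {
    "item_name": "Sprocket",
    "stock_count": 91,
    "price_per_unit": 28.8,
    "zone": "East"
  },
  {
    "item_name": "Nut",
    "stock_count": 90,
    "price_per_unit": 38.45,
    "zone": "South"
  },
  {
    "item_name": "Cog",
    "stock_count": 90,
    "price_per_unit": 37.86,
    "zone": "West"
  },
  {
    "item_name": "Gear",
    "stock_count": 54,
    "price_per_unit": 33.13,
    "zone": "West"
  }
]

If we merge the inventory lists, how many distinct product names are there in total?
6

Schema mapping: "sku_description" (warehouse_gamma) = "item_name" (warehouse_beta) = product name

Products in warehouse_gamma: ['Bolt', 'Widget']
Products in warehouse_beta: ['Cog', 'Gear', 'Nut', 'Sprocket']

Union (unique products): ['Bolt', 'Cog', 'Gear', 'Nut', 'Sprocket', 'Widget']
Count: 6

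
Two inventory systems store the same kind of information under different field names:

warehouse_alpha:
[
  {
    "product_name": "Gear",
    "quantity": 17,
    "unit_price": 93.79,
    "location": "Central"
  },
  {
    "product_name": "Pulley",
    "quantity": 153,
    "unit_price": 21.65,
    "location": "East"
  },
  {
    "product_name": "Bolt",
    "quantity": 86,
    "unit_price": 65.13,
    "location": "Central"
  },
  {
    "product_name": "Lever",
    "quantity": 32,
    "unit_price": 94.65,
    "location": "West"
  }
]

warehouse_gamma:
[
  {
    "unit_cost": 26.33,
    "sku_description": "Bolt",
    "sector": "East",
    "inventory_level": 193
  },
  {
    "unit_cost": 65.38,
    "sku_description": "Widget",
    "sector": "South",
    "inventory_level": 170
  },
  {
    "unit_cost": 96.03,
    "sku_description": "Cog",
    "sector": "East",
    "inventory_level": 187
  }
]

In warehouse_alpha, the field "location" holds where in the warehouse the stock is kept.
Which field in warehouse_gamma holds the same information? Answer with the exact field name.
sector

In warehouse_alpha, "location" holds where in the warehouse the stock is kept.
The fields in warehouse_gamma are: "unit_cost", "sku_description", "sector", "inventory_level".
"sector" is the match: the name refers to the same concept and its values are area labels (e.g. 'East', 'South').
The other fields ("unit_cost", "sku_description", "inventory_level") hold different kinds of data.

So "location" in warehouse_alpha corresponds to "sector" in warehouse_gamma.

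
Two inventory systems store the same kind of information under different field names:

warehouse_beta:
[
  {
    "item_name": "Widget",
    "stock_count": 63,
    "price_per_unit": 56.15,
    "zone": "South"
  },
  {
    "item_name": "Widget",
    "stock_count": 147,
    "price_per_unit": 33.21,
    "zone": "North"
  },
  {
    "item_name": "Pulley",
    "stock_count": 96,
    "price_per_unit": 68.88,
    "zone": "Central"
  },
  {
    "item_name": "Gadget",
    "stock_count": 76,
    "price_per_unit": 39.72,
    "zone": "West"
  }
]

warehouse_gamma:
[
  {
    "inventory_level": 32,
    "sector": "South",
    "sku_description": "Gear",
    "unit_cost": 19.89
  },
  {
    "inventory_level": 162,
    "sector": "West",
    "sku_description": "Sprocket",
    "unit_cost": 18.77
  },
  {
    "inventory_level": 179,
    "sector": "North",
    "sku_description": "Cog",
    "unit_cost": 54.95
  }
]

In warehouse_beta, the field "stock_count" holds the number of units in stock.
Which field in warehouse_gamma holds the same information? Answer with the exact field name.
inventory_level

In warehouse_beta, "stock_count" holds the number of units in stock.
The fields in warehouse_gamma are: "inventory_level", "sector", "sku_description", "unit_cost".
"inventory_level" is the match: the name refers to the same concept and its values are whole-number counts (e.g. 32, 162).
The other fields ("sector", "sku_description", "unit_cost") hold different kinds of data.

So "stock_count" in warehouse_beta corresponds to "inventory_level" in warehouse_gamma.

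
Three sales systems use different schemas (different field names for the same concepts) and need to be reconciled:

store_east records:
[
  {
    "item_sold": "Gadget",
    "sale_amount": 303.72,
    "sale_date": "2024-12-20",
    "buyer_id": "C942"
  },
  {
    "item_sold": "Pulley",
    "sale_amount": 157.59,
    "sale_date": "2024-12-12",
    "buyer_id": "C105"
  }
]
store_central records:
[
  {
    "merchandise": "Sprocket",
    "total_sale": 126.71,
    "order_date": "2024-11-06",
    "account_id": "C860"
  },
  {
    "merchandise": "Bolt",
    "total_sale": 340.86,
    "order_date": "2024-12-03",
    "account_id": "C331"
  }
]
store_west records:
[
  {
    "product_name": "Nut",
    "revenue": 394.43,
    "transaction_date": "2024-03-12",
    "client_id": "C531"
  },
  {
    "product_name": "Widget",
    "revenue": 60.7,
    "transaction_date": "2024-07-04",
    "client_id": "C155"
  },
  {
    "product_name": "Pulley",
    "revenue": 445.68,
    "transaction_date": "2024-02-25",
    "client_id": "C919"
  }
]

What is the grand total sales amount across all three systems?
1829.69

Schema reconciliation - all amount fields map to sale amount:

store_east (sale_amount): 461.31
store_central (total_sale): 467.57
store_west (revenue): 900.81

Grand total: 1829.69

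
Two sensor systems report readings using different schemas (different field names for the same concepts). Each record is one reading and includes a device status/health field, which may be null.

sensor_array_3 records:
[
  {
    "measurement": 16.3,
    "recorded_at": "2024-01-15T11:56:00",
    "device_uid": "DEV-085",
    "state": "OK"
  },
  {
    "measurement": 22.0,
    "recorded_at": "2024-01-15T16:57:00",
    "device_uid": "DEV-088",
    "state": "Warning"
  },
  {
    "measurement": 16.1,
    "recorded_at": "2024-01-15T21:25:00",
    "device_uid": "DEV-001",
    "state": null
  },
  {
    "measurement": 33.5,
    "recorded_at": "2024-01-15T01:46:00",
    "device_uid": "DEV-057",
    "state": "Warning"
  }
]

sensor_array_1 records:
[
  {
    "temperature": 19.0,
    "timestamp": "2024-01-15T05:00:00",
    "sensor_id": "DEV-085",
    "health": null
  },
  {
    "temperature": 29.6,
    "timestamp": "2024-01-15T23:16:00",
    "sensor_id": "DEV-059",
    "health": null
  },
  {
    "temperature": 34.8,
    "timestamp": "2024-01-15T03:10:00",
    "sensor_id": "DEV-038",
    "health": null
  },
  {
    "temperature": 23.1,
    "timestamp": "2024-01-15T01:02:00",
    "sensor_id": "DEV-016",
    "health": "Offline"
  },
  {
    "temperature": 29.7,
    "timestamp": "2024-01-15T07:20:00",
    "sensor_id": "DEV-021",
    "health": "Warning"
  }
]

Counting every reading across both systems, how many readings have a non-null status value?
5

Schema mapping: "state" (sensor_array_3) = "health" (sensor_array_1) = status

Non-null in sensor_array_3: 3
Non-null in sensor_array_1: 2

Total non-null: 3 + 2 = 5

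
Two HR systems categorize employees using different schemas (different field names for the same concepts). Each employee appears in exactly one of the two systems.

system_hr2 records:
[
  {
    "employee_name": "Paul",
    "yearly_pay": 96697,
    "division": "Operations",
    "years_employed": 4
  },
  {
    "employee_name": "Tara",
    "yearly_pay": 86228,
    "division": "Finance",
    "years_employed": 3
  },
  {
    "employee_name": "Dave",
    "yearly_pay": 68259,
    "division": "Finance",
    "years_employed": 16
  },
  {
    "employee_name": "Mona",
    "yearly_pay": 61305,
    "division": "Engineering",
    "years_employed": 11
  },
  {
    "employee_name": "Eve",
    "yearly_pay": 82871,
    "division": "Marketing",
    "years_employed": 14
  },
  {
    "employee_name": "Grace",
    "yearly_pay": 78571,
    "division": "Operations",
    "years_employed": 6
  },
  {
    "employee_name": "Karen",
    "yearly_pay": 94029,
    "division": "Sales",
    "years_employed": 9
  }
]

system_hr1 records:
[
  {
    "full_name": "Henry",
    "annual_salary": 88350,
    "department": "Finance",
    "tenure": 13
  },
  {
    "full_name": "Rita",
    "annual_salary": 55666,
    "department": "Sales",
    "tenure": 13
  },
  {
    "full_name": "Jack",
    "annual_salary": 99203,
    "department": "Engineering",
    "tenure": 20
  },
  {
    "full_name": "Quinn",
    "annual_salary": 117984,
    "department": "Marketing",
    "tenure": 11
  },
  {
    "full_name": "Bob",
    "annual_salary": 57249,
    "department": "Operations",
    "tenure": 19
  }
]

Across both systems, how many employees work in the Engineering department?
2

Schema mapping: "division" (system_hr2) = "department" (system_hr1) = department

Engineering employees in system_hr2: 1
Engineering employees in system_hr1: 1

Total in Engineering: 1 + 1 = 2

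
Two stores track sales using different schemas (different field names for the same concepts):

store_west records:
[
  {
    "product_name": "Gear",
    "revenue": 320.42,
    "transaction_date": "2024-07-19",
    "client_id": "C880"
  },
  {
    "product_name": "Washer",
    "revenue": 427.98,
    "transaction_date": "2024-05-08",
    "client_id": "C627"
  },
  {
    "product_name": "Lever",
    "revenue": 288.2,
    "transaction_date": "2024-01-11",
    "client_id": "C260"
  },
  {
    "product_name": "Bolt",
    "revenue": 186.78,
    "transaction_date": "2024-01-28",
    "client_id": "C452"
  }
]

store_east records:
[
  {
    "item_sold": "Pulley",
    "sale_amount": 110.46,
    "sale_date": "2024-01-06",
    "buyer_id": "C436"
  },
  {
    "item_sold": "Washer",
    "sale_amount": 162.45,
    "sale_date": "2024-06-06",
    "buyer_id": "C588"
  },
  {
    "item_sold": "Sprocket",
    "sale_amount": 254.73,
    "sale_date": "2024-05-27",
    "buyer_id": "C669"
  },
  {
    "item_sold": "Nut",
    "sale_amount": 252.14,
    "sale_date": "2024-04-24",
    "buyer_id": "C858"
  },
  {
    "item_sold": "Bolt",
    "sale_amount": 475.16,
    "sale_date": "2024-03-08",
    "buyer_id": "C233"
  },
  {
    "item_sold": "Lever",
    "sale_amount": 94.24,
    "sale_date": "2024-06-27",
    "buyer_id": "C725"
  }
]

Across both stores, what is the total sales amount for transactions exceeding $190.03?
2018.63

Schema mapping: "revenue" (store_west) = "sale_amount" (store_east) = sale amount

Sum of sales > $190.03 in store_west: 1036.6
Sum of sales > $190.03 in store_east: 982.03

Total: 1036.6 + 982.03 = 2018.63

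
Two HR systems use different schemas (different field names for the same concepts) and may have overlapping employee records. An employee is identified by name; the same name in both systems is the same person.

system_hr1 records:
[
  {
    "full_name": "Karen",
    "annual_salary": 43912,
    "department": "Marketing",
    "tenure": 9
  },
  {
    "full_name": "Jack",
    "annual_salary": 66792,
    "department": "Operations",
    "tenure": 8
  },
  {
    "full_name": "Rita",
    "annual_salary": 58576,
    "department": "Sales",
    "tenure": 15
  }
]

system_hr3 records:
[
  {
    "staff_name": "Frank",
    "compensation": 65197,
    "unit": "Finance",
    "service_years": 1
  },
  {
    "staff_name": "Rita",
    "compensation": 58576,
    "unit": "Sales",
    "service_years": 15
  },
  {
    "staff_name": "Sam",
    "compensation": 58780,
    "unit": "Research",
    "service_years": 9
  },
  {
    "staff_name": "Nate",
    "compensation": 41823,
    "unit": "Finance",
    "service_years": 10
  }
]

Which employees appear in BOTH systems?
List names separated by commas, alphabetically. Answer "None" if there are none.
Rita

Schema mapping: "full_name" (system_hr1) = "staff_name" (system_hr3) = employee name

Names in system_hr1: ['Jack', 'Karen', 'Rita']
Names in system_hr3: ['Frank', 'Nate', 'Rita', 'Sam']

Intersection: ['Rita']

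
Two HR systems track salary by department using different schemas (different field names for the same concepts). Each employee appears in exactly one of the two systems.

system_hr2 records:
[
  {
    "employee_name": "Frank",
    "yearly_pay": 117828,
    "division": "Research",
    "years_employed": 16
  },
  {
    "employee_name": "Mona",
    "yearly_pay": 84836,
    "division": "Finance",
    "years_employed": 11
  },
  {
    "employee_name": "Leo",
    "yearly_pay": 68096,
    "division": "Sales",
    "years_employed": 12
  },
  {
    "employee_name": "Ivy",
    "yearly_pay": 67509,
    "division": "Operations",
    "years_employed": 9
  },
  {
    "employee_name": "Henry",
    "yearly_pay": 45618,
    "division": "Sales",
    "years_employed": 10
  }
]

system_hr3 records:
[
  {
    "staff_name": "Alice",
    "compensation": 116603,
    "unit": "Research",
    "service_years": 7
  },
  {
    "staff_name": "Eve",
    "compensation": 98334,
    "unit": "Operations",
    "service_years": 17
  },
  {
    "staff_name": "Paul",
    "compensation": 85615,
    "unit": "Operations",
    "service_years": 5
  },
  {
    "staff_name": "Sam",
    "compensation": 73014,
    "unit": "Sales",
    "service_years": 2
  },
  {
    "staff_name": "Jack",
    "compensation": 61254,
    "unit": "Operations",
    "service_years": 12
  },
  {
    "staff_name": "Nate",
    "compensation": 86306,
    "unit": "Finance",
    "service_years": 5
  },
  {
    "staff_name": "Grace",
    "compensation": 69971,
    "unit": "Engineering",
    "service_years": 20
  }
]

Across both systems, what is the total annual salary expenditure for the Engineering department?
69971

Schema mappings:
- "division" (system_hr2) = "unit" (system_hr3) = department
- "yearly_pay" (system_hr2) = "compensation" (system_hr3) = salary

Engineering salaries from system_hr2: 0
Engineering salaries from system_hr3: 69971

Total: 0 + 69971 = 69971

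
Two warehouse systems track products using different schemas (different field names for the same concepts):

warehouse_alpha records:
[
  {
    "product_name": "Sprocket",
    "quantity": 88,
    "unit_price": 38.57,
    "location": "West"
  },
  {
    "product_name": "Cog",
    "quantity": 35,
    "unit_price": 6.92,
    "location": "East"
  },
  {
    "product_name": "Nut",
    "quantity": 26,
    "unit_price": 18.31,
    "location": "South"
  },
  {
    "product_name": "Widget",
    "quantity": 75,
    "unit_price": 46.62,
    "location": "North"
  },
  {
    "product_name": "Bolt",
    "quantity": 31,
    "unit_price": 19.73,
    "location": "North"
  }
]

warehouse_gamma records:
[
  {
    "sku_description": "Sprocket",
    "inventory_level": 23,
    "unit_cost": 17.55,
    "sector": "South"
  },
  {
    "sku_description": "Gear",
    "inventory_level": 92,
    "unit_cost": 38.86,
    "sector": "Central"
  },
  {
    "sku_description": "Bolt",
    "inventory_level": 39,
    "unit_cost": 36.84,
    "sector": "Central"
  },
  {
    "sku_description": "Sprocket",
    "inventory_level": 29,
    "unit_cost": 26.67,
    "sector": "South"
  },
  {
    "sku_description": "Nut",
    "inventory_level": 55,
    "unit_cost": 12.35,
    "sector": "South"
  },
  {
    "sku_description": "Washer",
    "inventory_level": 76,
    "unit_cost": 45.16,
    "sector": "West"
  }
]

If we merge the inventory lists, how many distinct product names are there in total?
7

Schema mapping: "product_name" (warehouse_alpha) = "sku_description" (warehouse_gamma) = product name

Products in warehouse_alpha: ['Bolt', 'Cog', 'Nut', 'Sprocket', 'Widget']
Products in warehouse_gamma: ['Bolt', 'Gear', 'Nut', 'Sprocket', 'Washer']

Union (unique products): ['Bolt', 'Cog', 'Gear', 'Nut', 'Sprocket', 'Washer', 'Widget']
Count: 7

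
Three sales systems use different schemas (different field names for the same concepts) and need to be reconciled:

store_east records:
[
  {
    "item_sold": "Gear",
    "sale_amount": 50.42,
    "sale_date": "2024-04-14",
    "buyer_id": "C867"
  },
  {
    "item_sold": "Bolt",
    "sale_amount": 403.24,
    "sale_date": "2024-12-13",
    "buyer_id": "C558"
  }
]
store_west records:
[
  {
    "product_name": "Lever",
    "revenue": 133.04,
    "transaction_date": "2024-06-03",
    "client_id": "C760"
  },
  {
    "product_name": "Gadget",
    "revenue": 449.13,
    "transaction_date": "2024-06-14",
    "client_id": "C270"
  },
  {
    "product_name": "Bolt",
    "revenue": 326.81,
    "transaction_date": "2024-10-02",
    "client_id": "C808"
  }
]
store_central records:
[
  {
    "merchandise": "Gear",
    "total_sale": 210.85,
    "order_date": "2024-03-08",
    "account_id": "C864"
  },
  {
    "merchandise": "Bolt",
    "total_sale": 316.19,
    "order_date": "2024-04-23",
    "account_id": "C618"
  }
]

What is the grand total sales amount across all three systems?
1889.68

Schema reconciliation - all amount fields map to sale amount:

store_east (sale_amount): 453.66
store_west (revenue): 908.98
store_central (total_sale): 527.04

Grand total: 1889.68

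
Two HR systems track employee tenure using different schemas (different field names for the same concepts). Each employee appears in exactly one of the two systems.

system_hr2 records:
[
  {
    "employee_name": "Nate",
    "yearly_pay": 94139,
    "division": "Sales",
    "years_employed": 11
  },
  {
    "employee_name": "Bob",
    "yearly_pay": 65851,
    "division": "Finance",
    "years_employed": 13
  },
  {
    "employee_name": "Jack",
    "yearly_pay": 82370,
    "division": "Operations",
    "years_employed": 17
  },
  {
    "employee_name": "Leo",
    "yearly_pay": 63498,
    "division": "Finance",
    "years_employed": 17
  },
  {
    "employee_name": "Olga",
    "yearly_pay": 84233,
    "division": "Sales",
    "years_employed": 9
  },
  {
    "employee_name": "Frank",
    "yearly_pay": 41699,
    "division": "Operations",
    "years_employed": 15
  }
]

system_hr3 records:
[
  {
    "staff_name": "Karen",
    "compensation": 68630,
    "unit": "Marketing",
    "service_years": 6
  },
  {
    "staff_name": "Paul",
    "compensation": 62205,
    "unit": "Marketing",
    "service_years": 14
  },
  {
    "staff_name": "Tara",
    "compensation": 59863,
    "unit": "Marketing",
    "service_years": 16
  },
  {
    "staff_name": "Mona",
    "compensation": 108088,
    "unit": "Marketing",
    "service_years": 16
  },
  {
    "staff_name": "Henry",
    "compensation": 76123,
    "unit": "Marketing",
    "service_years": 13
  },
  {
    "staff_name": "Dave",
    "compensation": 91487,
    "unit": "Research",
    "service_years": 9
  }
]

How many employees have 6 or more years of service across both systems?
12

Reconcile schemas: "years_employed" (system_hr2) = "service_years" (system_hr3) = years of service

From system_hr2: 6 employees with >= 6 years
From system_hr3: 6 employees with >= 6 years

Total: 6 + 6 = 12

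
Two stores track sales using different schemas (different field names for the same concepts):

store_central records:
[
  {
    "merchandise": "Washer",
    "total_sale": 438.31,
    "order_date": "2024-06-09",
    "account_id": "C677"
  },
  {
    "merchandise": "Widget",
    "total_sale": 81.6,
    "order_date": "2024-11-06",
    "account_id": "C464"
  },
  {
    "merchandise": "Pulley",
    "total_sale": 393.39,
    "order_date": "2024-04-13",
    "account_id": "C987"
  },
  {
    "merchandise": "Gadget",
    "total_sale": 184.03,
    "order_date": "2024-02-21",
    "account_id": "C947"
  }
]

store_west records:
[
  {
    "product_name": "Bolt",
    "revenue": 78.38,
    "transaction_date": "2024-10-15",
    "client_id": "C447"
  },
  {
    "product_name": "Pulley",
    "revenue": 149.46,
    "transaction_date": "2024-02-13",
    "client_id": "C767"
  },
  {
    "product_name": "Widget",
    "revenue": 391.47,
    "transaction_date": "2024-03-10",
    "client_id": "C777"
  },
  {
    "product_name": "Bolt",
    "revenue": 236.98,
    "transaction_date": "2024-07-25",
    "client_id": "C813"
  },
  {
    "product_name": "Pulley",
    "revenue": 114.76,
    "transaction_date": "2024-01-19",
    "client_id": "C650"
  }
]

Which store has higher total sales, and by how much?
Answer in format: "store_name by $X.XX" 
store_central by $126.28

Schema mapping: "total_sale" (store_central) = "revenue" (store_west) = sale amount

Total for store_central: 1097.33
Total for store_west: 971.05

Difference: |1097.33 - 971.05| = 126.28
store_central has higher sales by $126.28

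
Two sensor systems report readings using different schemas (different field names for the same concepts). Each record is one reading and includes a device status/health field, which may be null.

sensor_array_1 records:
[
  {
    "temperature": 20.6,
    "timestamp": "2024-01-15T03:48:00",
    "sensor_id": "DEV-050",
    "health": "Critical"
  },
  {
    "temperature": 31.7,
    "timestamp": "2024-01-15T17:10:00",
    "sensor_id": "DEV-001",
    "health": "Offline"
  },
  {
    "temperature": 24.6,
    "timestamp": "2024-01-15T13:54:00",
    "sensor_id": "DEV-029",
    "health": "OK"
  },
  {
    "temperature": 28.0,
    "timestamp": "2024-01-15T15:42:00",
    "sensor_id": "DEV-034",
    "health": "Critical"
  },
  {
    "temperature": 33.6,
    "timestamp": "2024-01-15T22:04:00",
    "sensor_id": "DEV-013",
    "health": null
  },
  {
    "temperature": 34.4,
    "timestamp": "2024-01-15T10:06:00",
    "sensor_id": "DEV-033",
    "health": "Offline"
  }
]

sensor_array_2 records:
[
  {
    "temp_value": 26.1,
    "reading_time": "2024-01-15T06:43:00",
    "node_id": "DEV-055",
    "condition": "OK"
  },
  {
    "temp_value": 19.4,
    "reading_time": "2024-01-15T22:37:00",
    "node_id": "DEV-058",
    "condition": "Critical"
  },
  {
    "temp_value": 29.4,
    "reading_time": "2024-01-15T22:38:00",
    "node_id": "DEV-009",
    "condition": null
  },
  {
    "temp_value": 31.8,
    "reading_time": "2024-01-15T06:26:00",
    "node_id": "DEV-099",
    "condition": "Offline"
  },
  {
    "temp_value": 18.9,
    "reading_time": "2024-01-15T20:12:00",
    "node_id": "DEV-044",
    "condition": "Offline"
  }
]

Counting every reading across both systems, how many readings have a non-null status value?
9

Schema mapping: "health" (sensor_array_1) = "condition" (sensor_array_2) = status

Non-null in sensor_array_1: 5
Non-null in sensor_array_2: 4

Total non-null: 5 + 4 = 9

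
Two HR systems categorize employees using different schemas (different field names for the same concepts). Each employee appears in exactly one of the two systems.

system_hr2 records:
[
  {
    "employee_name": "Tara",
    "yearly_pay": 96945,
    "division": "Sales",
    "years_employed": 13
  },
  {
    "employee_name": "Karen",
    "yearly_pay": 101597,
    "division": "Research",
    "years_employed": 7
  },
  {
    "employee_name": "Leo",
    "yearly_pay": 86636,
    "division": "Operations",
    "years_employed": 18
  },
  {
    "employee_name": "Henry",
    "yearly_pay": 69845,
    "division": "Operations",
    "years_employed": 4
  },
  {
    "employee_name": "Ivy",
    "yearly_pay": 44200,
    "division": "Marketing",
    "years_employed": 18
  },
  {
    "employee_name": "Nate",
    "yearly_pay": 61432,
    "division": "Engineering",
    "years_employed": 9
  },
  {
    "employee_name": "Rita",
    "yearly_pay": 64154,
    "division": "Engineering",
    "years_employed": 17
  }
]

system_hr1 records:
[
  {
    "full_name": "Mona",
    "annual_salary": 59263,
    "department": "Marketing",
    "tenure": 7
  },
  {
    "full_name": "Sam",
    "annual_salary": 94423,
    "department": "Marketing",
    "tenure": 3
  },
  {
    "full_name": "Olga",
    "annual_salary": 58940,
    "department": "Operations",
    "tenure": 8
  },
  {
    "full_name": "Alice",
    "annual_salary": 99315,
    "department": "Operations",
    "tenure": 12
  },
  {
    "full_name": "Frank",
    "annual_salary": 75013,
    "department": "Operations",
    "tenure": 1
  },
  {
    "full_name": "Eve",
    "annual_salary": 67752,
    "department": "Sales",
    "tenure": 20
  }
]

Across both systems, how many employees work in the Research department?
1

Schema mapping: "division" (system_hr2) = "department" (system_hr1) = department

Research employees in system_hr2: 1
Research employees in system_hr1: 0

Total in Research: 1 + 0 = 1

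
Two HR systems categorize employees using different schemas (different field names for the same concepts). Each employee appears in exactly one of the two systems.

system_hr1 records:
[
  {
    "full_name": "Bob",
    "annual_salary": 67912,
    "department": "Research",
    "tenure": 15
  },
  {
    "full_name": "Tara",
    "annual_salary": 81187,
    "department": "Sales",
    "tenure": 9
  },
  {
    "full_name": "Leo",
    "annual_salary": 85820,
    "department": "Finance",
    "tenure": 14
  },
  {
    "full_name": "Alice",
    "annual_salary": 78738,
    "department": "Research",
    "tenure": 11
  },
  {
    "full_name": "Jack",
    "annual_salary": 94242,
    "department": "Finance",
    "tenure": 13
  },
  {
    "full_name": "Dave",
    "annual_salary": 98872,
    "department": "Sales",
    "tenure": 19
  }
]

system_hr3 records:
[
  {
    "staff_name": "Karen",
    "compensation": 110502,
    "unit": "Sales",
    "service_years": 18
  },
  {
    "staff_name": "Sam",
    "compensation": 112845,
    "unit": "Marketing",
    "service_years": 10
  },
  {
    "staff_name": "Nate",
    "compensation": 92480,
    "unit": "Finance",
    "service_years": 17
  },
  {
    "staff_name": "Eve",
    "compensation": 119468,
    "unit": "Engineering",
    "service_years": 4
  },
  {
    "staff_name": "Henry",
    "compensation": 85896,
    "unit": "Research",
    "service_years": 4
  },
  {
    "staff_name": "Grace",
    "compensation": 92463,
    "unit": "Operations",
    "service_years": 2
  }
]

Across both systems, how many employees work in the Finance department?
3

Schema mapping: "department" (system_hr1) = "unit" (system_hr3) = department

Finance employees in system_hr1: 2
Finance employees in system_hr3: 1

Total in Finance: 2 + 1 = 3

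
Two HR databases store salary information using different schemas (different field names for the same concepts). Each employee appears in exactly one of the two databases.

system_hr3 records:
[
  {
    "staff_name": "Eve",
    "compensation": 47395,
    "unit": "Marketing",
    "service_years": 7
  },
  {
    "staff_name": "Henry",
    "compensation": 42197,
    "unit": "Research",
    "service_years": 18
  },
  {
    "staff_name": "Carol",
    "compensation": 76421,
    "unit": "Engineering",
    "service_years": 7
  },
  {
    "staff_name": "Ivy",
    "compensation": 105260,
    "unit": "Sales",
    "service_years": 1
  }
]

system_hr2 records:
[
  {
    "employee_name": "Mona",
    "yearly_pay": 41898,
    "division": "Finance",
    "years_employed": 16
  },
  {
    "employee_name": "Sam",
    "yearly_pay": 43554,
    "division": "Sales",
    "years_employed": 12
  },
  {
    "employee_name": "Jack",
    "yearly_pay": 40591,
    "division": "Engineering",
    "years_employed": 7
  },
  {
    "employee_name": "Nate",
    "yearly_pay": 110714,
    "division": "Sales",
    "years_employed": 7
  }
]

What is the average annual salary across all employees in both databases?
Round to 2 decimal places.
63503.75

Schema mapping: "compensation" (system_hr3) = "yearly_pay" (system_hr2) = annual salary

All salaries: [47395, 42197, 76421, 105260, 41898, 43554, 40591, 110714]
Sum: 508030
Count: 8
Average: 508030 / 8 = 63503.75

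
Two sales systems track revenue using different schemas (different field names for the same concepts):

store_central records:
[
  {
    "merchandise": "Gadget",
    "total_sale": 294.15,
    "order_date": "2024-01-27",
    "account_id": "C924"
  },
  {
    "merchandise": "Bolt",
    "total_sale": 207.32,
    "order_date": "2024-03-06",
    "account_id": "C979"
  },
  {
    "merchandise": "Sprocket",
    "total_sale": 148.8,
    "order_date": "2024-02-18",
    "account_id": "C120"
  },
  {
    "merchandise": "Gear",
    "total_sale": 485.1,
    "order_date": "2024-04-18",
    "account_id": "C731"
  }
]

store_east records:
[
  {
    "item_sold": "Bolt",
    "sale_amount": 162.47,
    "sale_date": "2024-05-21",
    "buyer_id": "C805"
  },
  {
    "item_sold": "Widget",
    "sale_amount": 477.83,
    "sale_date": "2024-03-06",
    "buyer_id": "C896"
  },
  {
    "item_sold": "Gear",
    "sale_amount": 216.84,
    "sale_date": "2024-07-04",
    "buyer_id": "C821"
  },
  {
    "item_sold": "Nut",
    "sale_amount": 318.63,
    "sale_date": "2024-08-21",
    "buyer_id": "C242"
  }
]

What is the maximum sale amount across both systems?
485.1

Reconcile: "total_sale" (store_central) = "sale_amount" (store_east) = sale amount

Maximum in store_central: 485.1
Maximum in store_east: 477.83

Overall maximum: max(485.1, 477.83) = 485.1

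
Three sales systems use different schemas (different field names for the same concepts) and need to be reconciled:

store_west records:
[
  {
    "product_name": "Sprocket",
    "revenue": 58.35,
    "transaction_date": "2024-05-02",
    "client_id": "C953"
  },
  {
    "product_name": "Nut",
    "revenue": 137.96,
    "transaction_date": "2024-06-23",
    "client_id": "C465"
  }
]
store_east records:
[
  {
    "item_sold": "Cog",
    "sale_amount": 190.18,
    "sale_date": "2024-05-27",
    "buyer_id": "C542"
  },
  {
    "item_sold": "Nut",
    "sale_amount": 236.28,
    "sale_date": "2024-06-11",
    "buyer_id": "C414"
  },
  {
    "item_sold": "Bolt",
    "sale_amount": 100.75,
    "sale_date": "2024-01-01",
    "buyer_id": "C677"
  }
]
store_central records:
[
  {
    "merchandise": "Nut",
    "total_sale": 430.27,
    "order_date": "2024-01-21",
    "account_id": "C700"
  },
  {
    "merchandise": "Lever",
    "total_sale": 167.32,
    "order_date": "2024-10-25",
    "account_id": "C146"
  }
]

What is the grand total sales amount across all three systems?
1321.11

Schema reconciliation - all amount fields map to sale amount:

store_west (revenue): 196.31
store_east (sale_amount): 527.21
store_central (total_sale): 597.59

Grand total: 1321.11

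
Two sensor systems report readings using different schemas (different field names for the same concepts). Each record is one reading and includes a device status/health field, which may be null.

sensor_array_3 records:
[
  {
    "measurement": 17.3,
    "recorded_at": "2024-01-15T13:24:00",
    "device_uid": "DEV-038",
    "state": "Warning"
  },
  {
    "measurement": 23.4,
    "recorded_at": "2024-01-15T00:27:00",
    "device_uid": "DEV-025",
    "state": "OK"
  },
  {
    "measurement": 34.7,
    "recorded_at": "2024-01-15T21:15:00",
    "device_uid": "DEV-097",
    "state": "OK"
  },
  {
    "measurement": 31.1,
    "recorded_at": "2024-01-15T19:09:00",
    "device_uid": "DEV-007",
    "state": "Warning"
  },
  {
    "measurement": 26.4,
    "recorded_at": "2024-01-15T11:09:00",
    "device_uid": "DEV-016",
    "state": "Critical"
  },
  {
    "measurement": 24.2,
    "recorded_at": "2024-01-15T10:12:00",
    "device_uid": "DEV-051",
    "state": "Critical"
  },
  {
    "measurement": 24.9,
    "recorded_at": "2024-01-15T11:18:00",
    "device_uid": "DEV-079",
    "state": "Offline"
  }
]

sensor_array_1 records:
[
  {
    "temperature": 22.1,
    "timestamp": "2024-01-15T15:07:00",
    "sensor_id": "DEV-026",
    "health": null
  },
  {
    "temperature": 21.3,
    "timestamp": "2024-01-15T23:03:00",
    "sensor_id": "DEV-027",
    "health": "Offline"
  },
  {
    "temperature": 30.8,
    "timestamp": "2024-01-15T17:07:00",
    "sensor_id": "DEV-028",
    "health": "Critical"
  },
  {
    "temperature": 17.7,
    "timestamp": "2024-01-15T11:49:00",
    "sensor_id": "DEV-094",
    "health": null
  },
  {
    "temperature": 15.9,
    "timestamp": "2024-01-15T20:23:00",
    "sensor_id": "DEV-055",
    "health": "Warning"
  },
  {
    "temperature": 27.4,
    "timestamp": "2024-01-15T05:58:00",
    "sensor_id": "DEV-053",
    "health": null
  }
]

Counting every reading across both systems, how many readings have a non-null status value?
10

Schema mapping: "state" (sensor_array_3) = "health" (sensor_array_1) = status

Non-null in sensor_array_3: 7
Non-null in sensor_array_1: 3

Total non-null: 7 + 3 = 10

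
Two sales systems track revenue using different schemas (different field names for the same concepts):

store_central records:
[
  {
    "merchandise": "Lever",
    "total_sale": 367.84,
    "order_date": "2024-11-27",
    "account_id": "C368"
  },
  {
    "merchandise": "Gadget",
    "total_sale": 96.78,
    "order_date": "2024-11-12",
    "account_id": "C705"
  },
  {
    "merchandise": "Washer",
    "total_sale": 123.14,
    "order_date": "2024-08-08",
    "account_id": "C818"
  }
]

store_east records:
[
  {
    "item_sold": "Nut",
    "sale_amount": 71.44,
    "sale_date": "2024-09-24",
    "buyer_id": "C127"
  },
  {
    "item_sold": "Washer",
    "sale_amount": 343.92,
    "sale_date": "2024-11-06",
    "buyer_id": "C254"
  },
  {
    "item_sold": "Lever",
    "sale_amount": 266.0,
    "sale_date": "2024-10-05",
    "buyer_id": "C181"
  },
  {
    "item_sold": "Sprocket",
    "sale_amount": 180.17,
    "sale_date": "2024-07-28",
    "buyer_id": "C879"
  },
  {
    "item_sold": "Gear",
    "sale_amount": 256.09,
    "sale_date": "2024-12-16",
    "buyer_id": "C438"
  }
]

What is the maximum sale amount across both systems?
367.84

Reconcile: "total_sale" (store_central) = "sale_amount" (store_east) = sale amount

Maximum in store_central: 367.84
Maximum in store_east: 343.92

Overall maximum: max(367.84, 343.92) = 367.84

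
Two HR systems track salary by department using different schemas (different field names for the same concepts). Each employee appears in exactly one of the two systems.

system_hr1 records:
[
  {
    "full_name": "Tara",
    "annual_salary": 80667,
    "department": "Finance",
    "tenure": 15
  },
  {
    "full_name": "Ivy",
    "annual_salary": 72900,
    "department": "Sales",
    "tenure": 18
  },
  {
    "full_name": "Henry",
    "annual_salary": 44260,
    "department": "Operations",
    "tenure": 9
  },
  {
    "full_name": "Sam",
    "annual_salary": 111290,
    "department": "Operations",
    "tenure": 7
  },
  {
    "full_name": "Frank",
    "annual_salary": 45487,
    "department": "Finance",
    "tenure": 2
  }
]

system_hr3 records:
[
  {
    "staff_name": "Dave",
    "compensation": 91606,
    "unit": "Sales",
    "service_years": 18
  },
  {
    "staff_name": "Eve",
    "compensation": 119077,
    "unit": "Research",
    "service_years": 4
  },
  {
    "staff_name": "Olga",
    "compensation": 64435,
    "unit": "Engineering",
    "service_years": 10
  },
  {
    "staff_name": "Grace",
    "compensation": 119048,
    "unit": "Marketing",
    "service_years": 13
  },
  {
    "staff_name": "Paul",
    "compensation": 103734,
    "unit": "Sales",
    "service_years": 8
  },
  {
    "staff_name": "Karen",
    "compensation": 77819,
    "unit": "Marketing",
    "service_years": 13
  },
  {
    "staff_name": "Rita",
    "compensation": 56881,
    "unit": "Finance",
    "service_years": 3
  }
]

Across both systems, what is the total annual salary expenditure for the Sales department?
268240

Schema mappings:
- "department" (system_hr1) = "unit" (system_hr3) = department
- "annual_salary" (system_hr1) = "compensation" (system_hr3) = salary

Sales salaries from system_hr1: 72900
Sales salaries from system_hr3: 195340

Total: 72900 + 195340 = 268240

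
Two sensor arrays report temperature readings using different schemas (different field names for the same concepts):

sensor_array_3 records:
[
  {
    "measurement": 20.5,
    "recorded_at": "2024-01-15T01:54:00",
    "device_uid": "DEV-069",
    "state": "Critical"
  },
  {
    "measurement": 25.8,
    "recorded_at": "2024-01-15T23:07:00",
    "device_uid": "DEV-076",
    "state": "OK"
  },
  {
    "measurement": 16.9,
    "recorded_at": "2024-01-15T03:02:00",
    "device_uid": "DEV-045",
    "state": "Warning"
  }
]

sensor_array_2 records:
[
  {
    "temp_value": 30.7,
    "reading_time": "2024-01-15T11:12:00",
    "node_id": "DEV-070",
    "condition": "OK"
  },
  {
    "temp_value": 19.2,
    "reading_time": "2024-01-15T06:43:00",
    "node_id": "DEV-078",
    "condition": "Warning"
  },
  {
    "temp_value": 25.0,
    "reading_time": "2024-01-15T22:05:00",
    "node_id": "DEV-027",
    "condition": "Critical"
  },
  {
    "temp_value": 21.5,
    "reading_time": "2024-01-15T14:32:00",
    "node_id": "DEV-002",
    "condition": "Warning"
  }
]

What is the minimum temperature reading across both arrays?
16.9

Schema mapping: "measurement" (sensor_array_3) = "temp_value" (sensor_array_2) = temperature reading

Minimum in sensor_array_3: 16.9
Minimum in sensor_array_2: 19.2

Overall minimum: min(16.9, 19.2) = 16.9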